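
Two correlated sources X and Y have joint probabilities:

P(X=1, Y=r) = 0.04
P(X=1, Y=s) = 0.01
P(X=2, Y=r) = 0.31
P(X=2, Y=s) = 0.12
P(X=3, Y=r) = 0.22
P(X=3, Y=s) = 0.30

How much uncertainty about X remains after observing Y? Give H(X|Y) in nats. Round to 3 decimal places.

0.803 nats

Chain rule: H(X|Y) = H(X,Y) − H(Y).
Marginals: p(X) = (0.0500, 0.4300, 0.5200), p(Y) = (0.5700, 0.4300).
H(X,Y) = 1.4866 nats; H(Y) = 0.6833 nats.
H(X|Y) = 1.4866 − 0.6833 = 0.803 nats.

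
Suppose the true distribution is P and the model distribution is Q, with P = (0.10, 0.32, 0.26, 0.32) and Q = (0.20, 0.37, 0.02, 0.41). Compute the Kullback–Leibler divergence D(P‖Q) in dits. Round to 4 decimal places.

D(P‖Q) = Σ p·log₁₀(p/q).
  0.10·log₁₀(0.10/0.20) = -0.03010
  0.32·log₁₀(0.32/0.37) = -0.02018
  0.26·log₁₀(0.26/0.02) = 0.28963
  0.32·log₁₀(0.32/0.41) = -0.03444
D(P‖Q) = 0.2049 dits.

0.2049 dits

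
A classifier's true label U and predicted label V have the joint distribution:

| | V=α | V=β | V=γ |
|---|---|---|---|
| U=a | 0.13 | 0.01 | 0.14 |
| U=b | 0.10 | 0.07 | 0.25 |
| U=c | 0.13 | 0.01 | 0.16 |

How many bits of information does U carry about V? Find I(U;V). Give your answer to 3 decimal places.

0.060 bits

Marginals: p(U) = (0.2800, 0.4200, 0.3000), p(V) = (0.3600, 0.0900, 0.5500).
I(U;V) = H(U) + H(V) − H(U,V).
H(U) = 1.5610, H(V) = 1.3176, H(U,V) = 2.8190.
I(U;V) = 1.5610 + 1.3176 − 2.8190 = 0.060 bits.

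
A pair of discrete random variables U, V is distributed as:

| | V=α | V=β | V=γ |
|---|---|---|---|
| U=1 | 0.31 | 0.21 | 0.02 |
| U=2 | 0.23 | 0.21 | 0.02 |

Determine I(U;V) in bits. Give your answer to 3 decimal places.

Marginals: p(U) = (0.5400, 0.4600), p(V) = (0.5400, 0.4200, 0.0400).
I(U;V) = H(U) + H(V) − H(U,V).
H(U) = 0.9954, H(V) = 1.1914, H(U,V) = 2.1829.
I(U;V) = 0.9954 + 1.1914 − 2.1829 = 0.004 bits.

0.004 bits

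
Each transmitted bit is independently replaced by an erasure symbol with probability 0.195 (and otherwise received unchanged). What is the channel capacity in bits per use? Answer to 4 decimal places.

0.8050 bits

Binary erasure channel: capacity C = 1 − ε.
C = 1 − 0.195 = 0.8050 bits per channel use.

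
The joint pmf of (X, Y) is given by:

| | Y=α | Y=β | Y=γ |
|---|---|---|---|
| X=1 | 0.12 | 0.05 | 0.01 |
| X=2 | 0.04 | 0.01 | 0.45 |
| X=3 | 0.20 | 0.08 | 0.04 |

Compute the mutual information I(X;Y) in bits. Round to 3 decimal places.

Marginals: p(X) = (0.1800, 0.5000, 0.3200), p(Y) = (0.3600, 0.1400, 0.5000).
I(X;Y) = H(X) + H(Y) − H(X,Y).
H(X) = 1.4713, H(Y) = 1.4277, H(X,Y) = 2.3618.
I(X;Y) = 1.4713 + 1.4277 − 2.3618 = 0.537 bits.

0.537 bits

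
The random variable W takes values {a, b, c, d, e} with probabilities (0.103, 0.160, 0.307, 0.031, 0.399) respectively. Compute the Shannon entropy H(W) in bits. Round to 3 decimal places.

1.968 bits

H(W) = −Σ p·log₂ p.
  −(0.103)·log₂(0.103) = 0.3378
  −(0.160)·log₂(0.160) = 0.4230
  −(0.307)·log₂(0.307) = 0.5230
  −(0.031)·log₂(0.031) = 0.1554
  −(0.399)·log₂(0.399) = 0.5289
Sum: 0.3378 + 0.4230 + 0.5230 + 0.1554 + 0.5289 = 1.968 bits.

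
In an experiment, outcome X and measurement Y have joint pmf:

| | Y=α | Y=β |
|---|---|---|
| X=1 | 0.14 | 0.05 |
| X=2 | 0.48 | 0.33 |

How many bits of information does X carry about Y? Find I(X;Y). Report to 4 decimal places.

Marginals: p(X) = (0.1900, 0.8100), p(Y) = (0.6200, 0.3800).
I(X;Y) = H(X) + H(Y) − H(X,Y).
H(X) = 0.7015, H(Y) = 0.9580, H(X,Y) = 1.6493.
I(X;Y) = 0.7015 + 0.9580 − 1.6493 = 0.0102 bits.

0.0102 bits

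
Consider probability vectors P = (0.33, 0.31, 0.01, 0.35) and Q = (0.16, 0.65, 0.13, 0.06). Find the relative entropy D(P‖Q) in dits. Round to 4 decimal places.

0.2610 dits

D(P‖Q) = Σ p·log₁₀(p/q).
  0.33·log₁₀(0.33/0.16) = 0.10375
  0.31·log₁₀(0.31/0.65) = -0.09968
  0.01·log₁₀(0.01/0.13) = -0.01114
  0.35·log₁₀(0.35/0.06) = 0.26807
D(P‖Q) = 0.2610 dits.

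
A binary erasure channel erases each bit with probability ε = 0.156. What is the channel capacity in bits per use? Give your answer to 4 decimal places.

0.8440 bits

Binary erasure channel: capacity C = 1 − ε.
C = 1 − 0.156 = 0.8440 bits per channel use.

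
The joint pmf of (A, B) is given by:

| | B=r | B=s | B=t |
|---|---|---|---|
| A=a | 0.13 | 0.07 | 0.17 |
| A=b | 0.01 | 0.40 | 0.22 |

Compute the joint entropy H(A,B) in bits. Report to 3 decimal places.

2.162 bits

H(A,B) = −Σ p(x,y)·log₂ p(x,y) over all 6 cells.
  cell (a,r): −0.13·log₂0.13 = 0.3826
  cell (a,s): −0.07·log₂0.07 = 0.2686
  cell (a,t): −0.17·log₂0.17 = 0.4346
  cell (b,r): −0.01·log₂0.01 = 0.0664
  cell (b,s): −0.40·log₂0.40 = 0.5288
  cell (b,t): −0.22·log₂0.22 = 0.4806
Sum = 2.162 bits.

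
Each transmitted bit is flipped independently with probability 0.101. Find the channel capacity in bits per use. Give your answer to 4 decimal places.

0.5278 bits

Binary symmetric channel: C = 1 − h₂(ε) where h₂ is the binary entropy function.
h₂(0.101) = −0.101·log₂0.101 − 0.899·log₂0.899 = 0.4722.
C = 1 − 0.4722 = 0.5278 bits per channel use.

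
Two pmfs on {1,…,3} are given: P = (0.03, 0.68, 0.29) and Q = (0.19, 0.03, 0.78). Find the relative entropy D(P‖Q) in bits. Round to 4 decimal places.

2.5679 bits

D(P‖Q) = Σ p·log₂(p/q).
  0.03·log₂(0.03/0.19) = -0.07989
  0.68·log₂(0.68/0.03) = 3.06170
  0.29·log₂(0.29/0.78) = -0.41395
D(P‖Q) = 2.5679 bits.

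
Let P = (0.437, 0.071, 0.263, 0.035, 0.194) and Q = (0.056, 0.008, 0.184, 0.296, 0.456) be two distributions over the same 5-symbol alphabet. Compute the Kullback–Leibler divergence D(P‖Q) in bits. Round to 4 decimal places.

1.3075 bits

D(P‖Q) = Σ p·log₂(p/q).
  0.437·log₂(0.437/0.056) = 1.29533
  0.071·log₂(0.071/0.008) = 0.22363
  0.263·log₂(0.263/0.184) = 0.13554
  0.035·log₂(0.035/0.296) = -0.10781
  0.194·log₂(0.194/0.456) = -0.23920
D(P‖Q) = 1.3075 bits.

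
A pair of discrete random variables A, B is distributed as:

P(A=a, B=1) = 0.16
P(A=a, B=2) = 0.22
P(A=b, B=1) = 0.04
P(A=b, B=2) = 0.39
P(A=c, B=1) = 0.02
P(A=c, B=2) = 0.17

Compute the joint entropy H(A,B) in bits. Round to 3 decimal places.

H(A,B) = −Σ p(x,y)·log₂ p(x,y) over all 6 cells.
  cell (a,1): −0.16·log₂0.16 = 0.4230
  cell (a,2): −0.22·log₂0.22 = 0.4806
  cell (b,1): −0.04·log₂0.04 = 0.1858
  cell (b,2): −0.39·log₂0.39 = 0.5298
  cell (c,1): −0.02·log₂0.02 = 0.1129
  cell (c,2): −0.17·log₂0.17 = 0.4346
Sum = 2.167 bits.

2.167 bits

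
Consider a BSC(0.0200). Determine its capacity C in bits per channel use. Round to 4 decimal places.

0.8586 bits

Binary symmetric channel: C = 1 − h₂(ε) where h₂ is the binary entropy function.
h₂(0.0200) = −0.0200·log₂0.0200 − 0.9800·log₂0.9800 = 0.1414.
C = 1 − 0.1414 = 0.8586 bits per channel use.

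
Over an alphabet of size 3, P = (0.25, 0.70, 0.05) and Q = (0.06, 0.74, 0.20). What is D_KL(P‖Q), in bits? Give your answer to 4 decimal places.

0.3586 bits

D(P‖Q) = Σ p·log₂(p/q).
  0.25·log₂(0.25/0.06) = 0.51472
  0.70·log₂(0.70/0.74) = -0.05612
  0.05·log₂(0.05/0.20) = -0.10000
D(P‖Q) = 0.3586 bits.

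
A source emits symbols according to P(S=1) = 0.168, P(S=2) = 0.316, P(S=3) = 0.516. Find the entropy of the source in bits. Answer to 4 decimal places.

1.4501 bits

H(S) = −Σ p·log₂ p.
  −(0.168)·log₂(0.168) = 0.43234
  −(0.316)·log₂(0.316) = 0.52519
  −(0.516)·log₂(0.516) = 0.49255
Sum: 0.43234 + 0.52519 + 0.49255 = 1.4501 bits.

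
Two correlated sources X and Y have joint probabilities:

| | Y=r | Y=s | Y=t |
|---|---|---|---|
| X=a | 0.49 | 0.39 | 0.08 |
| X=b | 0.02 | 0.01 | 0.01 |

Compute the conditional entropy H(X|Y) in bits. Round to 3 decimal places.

0.234 bits

Chain rule: H(X|Y) = H(X,Y) − H(Y).
Marginals: p(X) = (0.9600, 0.0400), p(Y) = (0.5100, 0.4000, 0.0900).
H(X,Y) = 1.5713 bits; H(Y) = 1.3369 bits.
H(X|Y) = 1.5713 − 1.3369 = 0.234 bits.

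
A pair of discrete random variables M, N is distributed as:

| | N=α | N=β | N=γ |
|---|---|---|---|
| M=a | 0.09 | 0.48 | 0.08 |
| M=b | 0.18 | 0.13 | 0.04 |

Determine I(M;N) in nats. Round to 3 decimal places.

Marginals: p(M) = (0.6500, 0.3500), p(N) = (0.2700, 0.6100, 0.1200).
I(M;N) = H(M) + H(N) − H(M,N).
H(M) = 0.6474, H(N) = 0.9095, H(M,N) = 1.4737.
I(M;N) = 0.6474 + 0.9095 − 1.4737 = 0.083 nats.

0.083 nats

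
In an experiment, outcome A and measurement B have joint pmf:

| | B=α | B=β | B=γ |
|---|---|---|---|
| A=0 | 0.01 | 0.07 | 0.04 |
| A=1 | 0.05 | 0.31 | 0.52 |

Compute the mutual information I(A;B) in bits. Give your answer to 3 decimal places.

Marginals: p(A) = (0.1200, 0.8800), p(B) = (0.0600, 0.3800, 0.5600).
I(A;B) = H(A) + H(B) − H(A,B).
H(A) = 0.5294, H(B) = 1.2424, H(A,B) = 1.7512.
I(A;B) = 0.5294 + 1.2424 − 1.7512 = 0.021 bits.

0.021 bits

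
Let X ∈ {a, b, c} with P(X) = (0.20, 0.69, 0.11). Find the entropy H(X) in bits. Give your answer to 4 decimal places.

H(X) = −Σ p·log₂ p.
  −(0.20)·log₂(0.20) = 0.46439
  −(0.69)·log₂(0.69) = 0.36938
  −(0.11)·log₂(0.11) = 0.35029
Sum: 0.46439 + 0.36938 + 0.35029 = 1.1841 bits.

1.1841 bits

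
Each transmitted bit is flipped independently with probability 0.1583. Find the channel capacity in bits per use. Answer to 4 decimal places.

Binary symmetric channel: C = 1 − h₂(ε) where h₂ is the binary entropy function.
h₂(0.1583) = −0.1583·log₂0.1583 − 0.8417·log₂0.8417 = 0.6302.
C = 1 − 0.6302 = 0.3698 bits per channel use.

0.3698 bits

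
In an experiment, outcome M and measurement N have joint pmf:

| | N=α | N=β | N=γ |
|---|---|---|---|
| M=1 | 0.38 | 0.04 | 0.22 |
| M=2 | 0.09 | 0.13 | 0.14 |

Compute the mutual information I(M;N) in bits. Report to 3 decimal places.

Marginals: p(M) = (0.6400, 0.3600), p(N) = (0.4700, 0.1700, 0.3600).
I(M;N) = H(M) + H(N) − H(M,N).
H(M) = 0.9427, H(N) = 1.4772, H(M,N) = 2.2892.
I(M;N) = 0.9427 + 1.4772 − 2.2892 = 0.131 bits.

0.131 bits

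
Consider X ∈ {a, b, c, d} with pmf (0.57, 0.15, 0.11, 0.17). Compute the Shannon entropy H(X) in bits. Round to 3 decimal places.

1.658 bits

H(X) = −Σ p·log₂ p.
  −(0.57)·log₂(0.57) = 0.4623
  −(0.15)·log₂(0.15) = 0.4105
  −(0.11)·log₂(0.11) = 0.3503
  −(0.17)·log₂(0.17) = 0.4346
Sum: 0.4623 + 0.4105 + 0.3503 + 0.4346 = 1.658 bits.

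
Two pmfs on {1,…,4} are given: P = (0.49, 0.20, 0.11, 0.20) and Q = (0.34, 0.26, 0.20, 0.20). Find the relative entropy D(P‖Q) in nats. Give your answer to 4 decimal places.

D(P‖Q) = Σ p·ln(p/q).
  0.49·ln(0.49/0.34) = 0.17908
  0.20·ln(0.20/0.26) = -0.05247
  0.11·ln(0.11/0.20) = -0.06576
  0.20·ln(0.20/0.20) = 0.00000
D(P‖Q) = 0.0608 nats.

0.0608 nats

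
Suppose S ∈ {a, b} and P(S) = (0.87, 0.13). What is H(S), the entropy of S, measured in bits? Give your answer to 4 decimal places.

0.5574 bits

H(S) = −Σ p·log₂ p.
  −(0.87)·log₂(0.87) = 0.17479
  −(0.13)·log₂(0.13) = 0.38264
Sum: 0.17479 + 0.38264 = 0.5574 bits.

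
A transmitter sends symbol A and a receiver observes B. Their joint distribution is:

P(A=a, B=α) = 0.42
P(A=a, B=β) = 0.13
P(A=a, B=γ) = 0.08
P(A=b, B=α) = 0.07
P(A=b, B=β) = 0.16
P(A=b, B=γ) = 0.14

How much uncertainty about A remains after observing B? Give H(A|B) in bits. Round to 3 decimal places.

0.786 bits

Marginals: p(A) = (0.6300, 0.3700), p(B) = (0.4900, 0.2900, 0.2200).
H(A|B) = Σ p(B) · H(A|B=·).
  B=α: p=0.4900, H(A|B=α) = 0.5917
  B=β: p=0.2900, H(A|B=β) = 0.9923
  B=γ: p=0.2200, H(A|B=γ) = 0.9457
Weighted sum = 0.786 bits.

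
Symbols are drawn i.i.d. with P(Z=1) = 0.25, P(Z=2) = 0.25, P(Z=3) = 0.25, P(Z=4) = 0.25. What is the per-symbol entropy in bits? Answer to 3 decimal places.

2.000 bits

H(Z) = −Σ p·log₂ p.
  −(0.25)·log₂(0.25) = 0.5000
  −(0.25)·log₂(0.25) = 0.5000
  −(0.25)·log₂(0.25) = 0.5000
  −(0.25)·log₂(0.25) = 0.5000
Sum: 0.5000 + 0.5000 + 0.5000 + 0.5000 = 2.000 bits.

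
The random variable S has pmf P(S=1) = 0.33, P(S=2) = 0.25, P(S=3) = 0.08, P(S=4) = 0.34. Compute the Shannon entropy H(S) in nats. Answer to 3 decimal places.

H(S) = −Σ p·ln p.
  −(0.33)·ln(0.33) = 0.3659
  −(0.25)·ln(0.25) = 0.3466
  −(0.08)·ln(0.08) = 0.2021
  −(0.34)·ln(0.34) = 0.3668
Sum: 0.3659 + 0.3466 + 0.2021 + 0.3668 = 1.281 nats.

1.281 nats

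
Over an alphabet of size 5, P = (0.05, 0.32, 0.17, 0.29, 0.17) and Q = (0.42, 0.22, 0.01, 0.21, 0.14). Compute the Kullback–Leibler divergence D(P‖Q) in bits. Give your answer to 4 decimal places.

D(P‖Q) = Σ p·log₂(p/q).
  0.05·log₂(0.05/0.42) = -0.15352
  0.32·log₂(0.32/0.22) = 0.17298
  0.17·log₂(0.17/0.01) = 0.69487
  0.29·log₂(0.29/0.21) = 0.13504
  0.17·log₂(0.17/0.14) = 0.04762
D(P‖Q) = 0.8970 bits.

0.8970 bits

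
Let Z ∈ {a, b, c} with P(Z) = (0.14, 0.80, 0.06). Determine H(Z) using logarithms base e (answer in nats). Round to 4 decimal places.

H(Z) = −Σ p·ln p.
  −(0.14)·ln(0.14) = 0.27526
  −(0.80)·ln(0.80) = 0.17851
  −(0.06)·ln(0.06) = 0.16880
Sum: 0.27526 + 0.17851 + 0.16880 = 0.6226 nats.

0.6226 nats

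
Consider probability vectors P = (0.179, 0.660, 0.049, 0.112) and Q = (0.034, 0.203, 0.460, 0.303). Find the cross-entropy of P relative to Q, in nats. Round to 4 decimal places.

H(P,Q) = −Σ p·ln q.
  −0.179·ln(0.034) = 0.60527
  −0.660·ln(0.203) = 1.05240
  −0.049·ln(0.460) = 0.03805
  −0.112·ln(0.303) = 0.13373
H(P,Q) = 1.8295 nats.

1.8295 nats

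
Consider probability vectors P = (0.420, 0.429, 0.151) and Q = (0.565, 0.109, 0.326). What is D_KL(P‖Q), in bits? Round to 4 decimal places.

D(P‖Q) = Σ p·log₂(p/q).
  0.420·log₂(0.420/0.565) = -0.17970
  0.429·log₂(0.429/0.109) = 0.84798
  0.151·log₂(0.151/0.326) = -0.16766
D(P‖Q) = 0.5006 bits.

0.5006 bits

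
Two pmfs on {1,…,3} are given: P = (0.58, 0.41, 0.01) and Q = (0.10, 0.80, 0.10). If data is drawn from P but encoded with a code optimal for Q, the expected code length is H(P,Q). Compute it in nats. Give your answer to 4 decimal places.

H(P,Q) = −Σ p·ln q.
  −0.58·ln(0.10) = 1.33550
  −0.41·ln(0.80) = 0.09149
  −0.01·ln(0.10) = 0.02303
H(P,Q) = 1.4500 nats.

1.4500 nats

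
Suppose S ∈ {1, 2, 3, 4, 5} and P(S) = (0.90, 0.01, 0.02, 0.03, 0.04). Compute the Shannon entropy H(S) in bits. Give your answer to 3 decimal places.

H(S) = −Σ p·log₂ p.
  −(0.90)·log₂(0.90) = 0.1368
  −(0.01)·log₂(0.01) = 0.0664
  −(0.02)·log₂(0.02) = 0.1129
  −(0.03)·log₂(0.03) = 0.1518
  −(0.04)·log₂(0.04) = 0.1858
Sum: 0.1368 + 0.0664 + 0.1129 + 0.1518 + 0.1858 = 0.654 bits.

0.654 bits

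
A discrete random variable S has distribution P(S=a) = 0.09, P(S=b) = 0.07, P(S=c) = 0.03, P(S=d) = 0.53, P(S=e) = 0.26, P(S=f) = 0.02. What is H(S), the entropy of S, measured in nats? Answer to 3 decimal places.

H(S) = −Σ p·ln p.
  −(0.09)·ln(0.09) = 0.2167
  −(0.07)·ln(0.07) = 0.1861
  −(0.03)·ln(0.03) = 0.1052
  −(0.53)·ln(0.53) = 0.3365
  −(0.26)·ln(0.26) = 0.3502
  −(0.02)·ln(0.02) = 0.0782
Sum: 0.2167 + 0.1861 + 0.1052 + 0.3365 + 0.3502 + 0.0782 = 1.273 nats.

1.273 nats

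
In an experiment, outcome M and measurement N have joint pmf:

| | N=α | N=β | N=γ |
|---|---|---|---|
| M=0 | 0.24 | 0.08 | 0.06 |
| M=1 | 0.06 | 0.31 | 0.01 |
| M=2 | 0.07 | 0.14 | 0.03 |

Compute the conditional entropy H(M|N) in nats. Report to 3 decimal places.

0.923 nats

Chain rule: H(M|N) = H(M,N) − H(N).
Marginals: p(M) = (0.3800, 0.3800, 0.2400), p(N) = (0.3700, 0.5300, 0.1000).
H(M,N) = 1.8579 nats; H(N) = 0.9346 nats.
H(M|N) = 1.8579 − 0.9346 = 0.923 nats.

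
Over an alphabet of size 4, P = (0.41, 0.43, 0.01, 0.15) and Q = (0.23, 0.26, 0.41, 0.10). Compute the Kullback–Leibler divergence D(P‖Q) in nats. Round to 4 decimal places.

0.4770 nats

D(P‖Q) = Σ p·ln(p/q).
  0.41·ln(0.41/0.23) = 0.23701
  0.43·ln(0.43/0.26) = 0.21633
  0.01·ln(0.01/0.41) = -0.03714
  0.15·ln(0.15/0.10) = 0.06082
D(P‖Q) = 0.4770 nats.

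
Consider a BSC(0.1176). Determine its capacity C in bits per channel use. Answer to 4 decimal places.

0.4776 bits

Binary symmetric channel: C = 1 − h₂(ε) where h₂ is the binary entropy function.
h₂(0.1176) = −0.1176·log₂0.1176 − 0.8824·log₂0.8824 = 0.5224.
C = 1 − 0.5224 = 0.4776 bits per channel use.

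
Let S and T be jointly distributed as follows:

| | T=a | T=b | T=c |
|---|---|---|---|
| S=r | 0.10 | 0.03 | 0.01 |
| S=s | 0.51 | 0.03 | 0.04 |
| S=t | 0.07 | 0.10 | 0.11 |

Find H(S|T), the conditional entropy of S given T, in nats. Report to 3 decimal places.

Chain rule: H(S|T) = H(S,T) − H(T).
Marginals: p(S) = (0.1400, 0.5800, 0.2800), p(T) = (0.6800, 0.1600, 0.1600).
H(S,T) = 1.6181 nats; H(T) = 0.8487 nats.
H(S|T) = 1.6181 − 0.8487 = 0.769 nats.

0.769 nats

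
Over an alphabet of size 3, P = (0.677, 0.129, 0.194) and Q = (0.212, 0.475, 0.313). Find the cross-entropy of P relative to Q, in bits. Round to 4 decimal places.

1.9787 bits

H(P,Q) = −Σ p·log₂ q.
  −0.677·log₂(0.212) = 1.51503
  −0.129·log₂(0.475) = 0.13855
  −0.194·log₂(0.313) = 0.32510
H(P,Q) = 1.9787 bits.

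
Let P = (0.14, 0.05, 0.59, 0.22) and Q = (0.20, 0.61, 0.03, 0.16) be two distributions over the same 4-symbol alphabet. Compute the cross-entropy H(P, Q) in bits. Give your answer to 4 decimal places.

3.9271 bits

H(P,Q) = −Σ p·log₂ q.
  −0.14·log₂(0.20) = 0.32507
  −0.05·log₂(0.61) = 0.03566
  −0.59·log₂(0.03) = 2.98475
  −0.22·log₂(0.16) = 0.58165
H(P,Q) = 3.9271 bits.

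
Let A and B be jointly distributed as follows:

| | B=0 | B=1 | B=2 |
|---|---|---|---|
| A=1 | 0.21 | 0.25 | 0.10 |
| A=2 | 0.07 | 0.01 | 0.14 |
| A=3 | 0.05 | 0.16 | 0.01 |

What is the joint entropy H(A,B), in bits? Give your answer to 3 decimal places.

H(A,B) = −Σ p(x,y)·log₂ p(x,y) over all 9 cells.
  cell (1,0): −0.21·log₂0.21 = 0.4728
  cell (1,1): −0.25·log₂0.25 = 0.5000
  cell (1,2): −0.10·log₂0.10 = 0.3322
  cell (2,0): −0.07·log₂0.07 = 0.2686
  cell (2,1): −0.01·log₂0.01 = 0.0664
  cell (2,2): −0.14·log₂0.14 = 0.3971
  cell (3,0): −0.05·log₂0.05 = 0.2161
  cell (3,1): −0.16·log₂0.16 = 0.4230
  cell (3,2): −0.01·log₂0.01 = 0.0664
Sum = 2.743 bits.

2.743 bits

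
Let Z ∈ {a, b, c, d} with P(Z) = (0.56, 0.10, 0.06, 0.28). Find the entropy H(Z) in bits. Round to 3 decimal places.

H(Z) = −Σ p·log₂ p.
  −(0.56)·log₂(0.56) = 0.4684
  −(0.10)·log₂(0.10) = 0.3322
  −(0.06)·log₂(0.06) = 0.2435
  −(0.28)·log₂(0.28) = 0.5142
Sum: 0.4684 + 0.3322 + 0.2435 + 0.5142 = 1.558 bits.

1.558 bits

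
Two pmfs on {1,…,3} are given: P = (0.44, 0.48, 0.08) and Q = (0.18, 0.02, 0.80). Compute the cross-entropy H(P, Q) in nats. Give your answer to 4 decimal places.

H(P,Q) = −Σ p·ln q.
  −0.44·ln(0.18) = 0.75451
  −0.48·ln(0.02) = 1.87777
  −0.08·ln(0.80) = 0.01785
H(P,Q) = 2.6501 nats.

2.6501 nats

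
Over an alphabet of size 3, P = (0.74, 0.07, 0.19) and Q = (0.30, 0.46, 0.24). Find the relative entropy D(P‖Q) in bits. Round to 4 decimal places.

0.7097 bits

D(P‖Q) = Σ p·log₂(p/q).
  0.74·log₂(0.74/0.30) = 0.96390
  0.07·log₂(0.07/0.46) = -0.19013
  0.19·log₂(0.19/0.24) = -0.06404
D(P‖Q) = 0.7097 bits.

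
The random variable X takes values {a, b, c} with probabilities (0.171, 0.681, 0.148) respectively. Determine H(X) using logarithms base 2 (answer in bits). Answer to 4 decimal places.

H(X) = −Σ p·log₂ p.
  −(0.171)·log₂(0.171) = 0.43570
  −(0.681)·log₂(0.681) = 0.37746
  −(0.148)·log₂(0.148) = 0.40794
Sum: 0.43570 + 0.37746 + 0.40794 = 1.2211 bits.

1.2211 bits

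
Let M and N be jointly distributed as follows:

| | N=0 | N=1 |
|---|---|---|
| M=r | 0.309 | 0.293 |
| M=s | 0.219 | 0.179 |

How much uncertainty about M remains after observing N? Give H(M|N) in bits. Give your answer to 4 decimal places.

Marginals: p(M) = (0.6020, 0.3980), p(N) = (0.5280, 0.4720).
H(M|N) = Σ p(N) · H(M|N=·).
  N=0: p=0.5280, H(M|N=0) = 0.9789
  N=1: p=0.4720, H(M|N=1) = 0.9575
Weighted sum = 0.9688 bits.

0.9688 bits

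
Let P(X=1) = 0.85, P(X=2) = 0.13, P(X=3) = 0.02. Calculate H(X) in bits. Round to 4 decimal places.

H(X) = −Σ p·log₂ p.
  −(0.85)·log₂(0.85) = 0.19930
  −(0.13)·log₂(0.13) = 0.38264
  −(0.02)·log₂(0.02) = 0.11288
Sum: 0.19930 + 0.38264 + 0.11288 = 0.6948 bits.

0.6948 bits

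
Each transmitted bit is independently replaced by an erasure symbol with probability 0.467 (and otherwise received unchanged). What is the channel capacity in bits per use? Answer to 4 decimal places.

Binary erasure channel: capacity C = 1 − ε.
C = 1 − 0.467 = 0.5330 bits per channel use.

0.5330 bits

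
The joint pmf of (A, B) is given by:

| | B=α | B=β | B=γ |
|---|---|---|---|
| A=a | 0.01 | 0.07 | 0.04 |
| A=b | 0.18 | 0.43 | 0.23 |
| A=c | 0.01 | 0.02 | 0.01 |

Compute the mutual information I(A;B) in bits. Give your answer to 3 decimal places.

Marginals: p(A) = (0.1200, 0.8400, 0.0400), p(B) = (0.2000, 0.5200, 0.2800).
I(A;B) = Σ p(x,y)·log₂[p(x,y)/(p(x)p(y))].
  (a,α): 0.01·log₂(0.4167) = -0.0126
  (a,β): 0.07·log₂(1.1218) = 0.0116
  (a,γ): 0.04·log₂(1.1905) = 0.0101
  (b,α): 0.18·log₂(1.0714) = 0.0179
  (b,β): 0.43·log₂(0.9844) = -0.0097
  (b,γ): 0.23·log₂(0.9779) = -0.0074
  (c,α): 0.01·log₂(1.2500) = 0.0032
  (c,β): 0.02·log₂(0.9615) = -0.0011
  (c,γ): 0.01·log₂(0.8929) = -0.0016
Sum = 0.010 bits.

0.010 bits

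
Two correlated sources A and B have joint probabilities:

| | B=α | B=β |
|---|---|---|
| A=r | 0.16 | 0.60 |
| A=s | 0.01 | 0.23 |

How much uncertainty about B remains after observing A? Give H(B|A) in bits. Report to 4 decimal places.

Marginals: p(A) = (0.7600, 0.2400), p(B) = (0.1700, 0.8300).
H(B|A) = Σ p(A) · H(B|A=·).
  A=r: p=0.7600, H(B|A=r) = 0.7425
  A=s: p=0.2400, H(B|A=s) = 0.2499
Weighted sum = 0.6243 bits.

0.6243 bits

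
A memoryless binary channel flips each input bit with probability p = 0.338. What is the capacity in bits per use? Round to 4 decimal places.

0.0771 bits

Binary symmetric channel: C = 1 − h₂(ε) where h₂ is the binary entropy function.
h₂(0.338) = −0.338·log₂0.338 − 0.662·log₂0.662 = 0.9229.
C = 1 − 0.9229 = 0.0771 bits per channel use.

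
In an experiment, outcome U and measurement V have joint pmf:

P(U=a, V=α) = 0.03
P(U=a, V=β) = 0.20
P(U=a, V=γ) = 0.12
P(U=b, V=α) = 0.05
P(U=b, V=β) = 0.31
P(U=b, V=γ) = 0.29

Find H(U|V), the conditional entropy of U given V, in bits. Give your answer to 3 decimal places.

0.927 bits

Chain rule: H(U|V) = H(U,V) − H(V).
Marginals: p(U) = (0.3500, 0.6500), p(V) = (0.0800, 0.5100, 0.4100).
H(U,V) = 2.2410 bits; H(V) = 1.3143 bits.
H(U|V) = 2.2410 − 1.3143 = 0.927 bits.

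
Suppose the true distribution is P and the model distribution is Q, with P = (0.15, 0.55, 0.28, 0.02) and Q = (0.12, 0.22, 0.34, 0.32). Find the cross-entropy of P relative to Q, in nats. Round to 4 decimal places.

1.4757 nats

H(P,Q) = −Σ p·ln q.
  −0.15·ln(0.12) = 0.31804
  −0.55·ln(0.22) = 0.83277
  −0.28·ln(0.34) = 0.30207
  −0.02·ln(0.32) = 0.02279
H(P,Q) = 1.4757 nats.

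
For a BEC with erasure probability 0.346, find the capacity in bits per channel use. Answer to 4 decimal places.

0.6540 bits

Binary erasure channel: capacity C = 1 − ε.
C = 1 − 0.346 = 0.6540 bits per channel use.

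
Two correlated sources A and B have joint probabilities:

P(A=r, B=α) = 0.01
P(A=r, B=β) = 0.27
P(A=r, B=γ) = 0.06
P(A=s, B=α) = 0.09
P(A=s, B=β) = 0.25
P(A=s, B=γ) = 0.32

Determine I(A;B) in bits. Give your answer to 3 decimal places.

0.119 bits

Marginals: p(A) = (0.3400, 0.6600), p(B) = (0.1000, 0.5200, 0.3800).
I(A;B) = H(A) + H(B) − H(A,B).
H(A) = 0.9248, H(B) = 1.3532, H(A,B) = 2.1587.
I(A;B) = 0.9248 + 1.3532 − 2.1587 = 0.119 bits.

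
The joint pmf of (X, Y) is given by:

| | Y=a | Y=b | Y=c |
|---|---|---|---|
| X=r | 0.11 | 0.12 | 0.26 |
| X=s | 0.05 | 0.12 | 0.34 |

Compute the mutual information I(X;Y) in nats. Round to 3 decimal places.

0.017 nats

Marginals: p(X) = (0.4900, 0.5100), p(Y) = (0.1600, 0.2400, 0.6000).
I(X;Y) = H(X) + H(Y) − H(X,Y).
H(X) = 0.6929, H(Y) = 0.9422, H(X,Y) = 1.6185.
I(X;Y) = 0.6929 + 0.9422 − 1.6185 = 0.017 nats.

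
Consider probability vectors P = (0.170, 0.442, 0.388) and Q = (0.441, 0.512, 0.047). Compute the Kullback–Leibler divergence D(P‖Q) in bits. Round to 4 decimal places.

D(P‖Q) = Σ p·log₂(p/q).
  0.170·log₂(0.170/0.441) = -0.23379
  0.442·log₂(0.442/0.512) = -0.09375
  0.388·log₂(0.388/0.047) = 1.18159
D(P‖Q) = 0.8540 bits.

0.8540 bits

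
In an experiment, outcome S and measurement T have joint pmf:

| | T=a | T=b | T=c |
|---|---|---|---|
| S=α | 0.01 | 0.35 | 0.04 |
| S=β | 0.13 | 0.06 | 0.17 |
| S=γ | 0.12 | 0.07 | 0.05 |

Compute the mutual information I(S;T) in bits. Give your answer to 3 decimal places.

Marginals: p(S) = (0.4000, 0.3600, 0.2400), p(T) = (0.2600, 0.4800, 0.2600).
I(S;T) = Σ p(x,y)·log₂[p(x,y)/(p(x)p(y))].
  (α,a): 0.01·log₂(0.0962) = -0.0338
  (α,b): 0.35·log₂(1.8229) = 0.3032
  (α,c): 0.04·log₂(0.3846) = -0.0551
  (β,a): 0.13·log₂(1.3889) = 0.0616
  (β,b): 0.06·log₂(0.3472) = -0.0916
  (β,c): 0.17·log₂(1.8162) = 0.1464
  (γ,a): 0.12·log₂(1.9231) = 0.1132
  (γ,b): 0.07·log₂(0.6076) = -0.0503
  (γ,c): 0.05·log₂(0.8013) = -0.0160
Sum = 0.378 bits.

0.378 bits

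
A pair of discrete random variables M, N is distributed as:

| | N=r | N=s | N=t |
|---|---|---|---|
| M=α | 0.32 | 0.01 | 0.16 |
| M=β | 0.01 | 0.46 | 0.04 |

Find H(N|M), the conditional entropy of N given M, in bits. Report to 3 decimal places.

0.783 bits

Chain rule: H(N|M) = H(M,N) − H(M).
Marginals: p(M) = (0.4900, 0.5100), p(N) = (0.3300, 0.4700, 0.2000).
H(M,N) = 1.7830 bits; H(M) = 0.9997 bits.
H(N|M) = 1.7830 − 0.9997 = 0.783 bits.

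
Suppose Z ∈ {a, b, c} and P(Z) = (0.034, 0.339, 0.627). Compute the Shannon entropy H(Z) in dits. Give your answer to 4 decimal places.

H(Z) = −Σ p·log₁₀ p.
  −(0.034)·log₁₀(0.034) = 0.04993
  −(0.339)·log₁₀(0.339) = 0.15926
  −(0.627)·log₁₀(0.627) = 0.12711
Sum: 0.04993 + 0.15926 + 0.12711 = 0.3363 dits.

0.3363 dits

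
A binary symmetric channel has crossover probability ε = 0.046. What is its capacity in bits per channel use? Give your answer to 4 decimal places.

Binary symmetric channel: C = 1 − h₂(ε) where h₂ is the binary entropy function.
h₂(0.046) = −0.046·log₂0.046 − 0.954·log₂0.954 = 0.2692.
C = 1 − 0.2692 = 0.7308 bits per channel use.

0.7308 bits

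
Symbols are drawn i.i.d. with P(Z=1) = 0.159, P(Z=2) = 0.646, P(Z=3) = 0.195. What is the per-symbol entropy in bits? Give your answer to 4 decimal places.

H(Z) = −Σ p·log₂ p.
  −(0.159)·log₂(0.159) = 0.42181
  −(0.646)·log₂(0.646) = 0.40723
  −(0.195)·log₂(0.195) = 0.45990
Sum: 0.42181 + 0.40723 + 0.45990 = 1.2889 bits.

1.2889 bits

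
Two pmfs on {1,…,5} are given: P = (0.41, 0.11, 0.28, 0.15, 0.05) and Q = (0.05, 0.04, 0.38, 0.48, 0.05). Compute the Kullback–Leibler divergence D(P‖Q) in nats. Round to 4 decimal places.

0.7140 nats

D(P‖Q) = Σ p·ln(p/q).
  0.41·ln(0.41/0.05) = 0.86270
  0.11·ln(0.11/0.04) = 0.11128
  0.28·ln(0.28/0.38) = -0.08551
  0.15·ln(0.15/0.48) = -0.17447
  0.05·ln(0.05/0.05) = 0.00000
D(P‖Q) = 0.7140 nats.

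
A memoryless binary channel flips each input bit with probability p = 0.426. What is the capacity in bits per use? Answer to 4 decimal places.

Binary symmetric channel: C = 1 − h₂(ε) where h₂ is the binary entropy function.
h₂(0.426) = −0.426·log₂0.426 − 0.574·log₂0.574 = 0.9841.
C = 1 − 0.9841 = 0.0159 bits per channel use.

0.0159 bits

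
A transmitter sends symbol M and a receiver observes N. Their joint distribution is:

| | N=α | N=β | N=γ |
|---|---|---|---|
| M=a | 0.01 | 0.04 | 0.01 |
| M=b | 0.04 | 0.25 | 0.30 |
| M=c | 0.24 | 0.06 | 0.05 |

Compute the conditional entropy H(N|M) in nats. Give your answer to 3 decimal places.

Chain rule: H(N|M) = H(M,N) − H(M).
Marginals: p(M) = (0.0600, 0.5900, 0.3500), p(N) = (0.2900, 0.3500, 0.3600).
H(M,N) = 1.7185 nats; H(M) = 0.8475 nats.
H(N|M) = 1.7185 − 0.8475 = 0.871 nats.

0.871 nats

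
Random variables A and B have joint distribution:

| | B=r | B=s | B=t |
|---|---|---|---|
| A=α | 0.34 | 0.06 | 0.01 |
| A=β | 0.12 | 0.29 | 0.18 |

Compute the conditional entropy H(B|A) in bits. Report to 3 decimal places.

1.193 bits

Marginals: p(A) = (0.4100, 0.5900), p(B) = (0.4600, 0.3500, 0.1900).
H(B|A) = Σ p(A) · H(B|A=·).
  A=α: p=0.4100, H(B|A=α) = 0.7604
  A=β: p=0.5900, H(B|A=β) = 1.4935
Weighted sum = 1.193 bits.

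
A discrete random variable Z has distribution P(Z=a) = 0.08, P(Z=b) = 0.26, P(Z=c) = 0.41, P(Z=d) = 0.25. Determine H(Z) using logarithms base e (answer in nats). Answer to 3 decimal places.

H(Z) = −Σ p·ln p.
  −(0.08)·ln(0.08) = 0.2021
  −(0.26)·ln(0.26) = 0.3502
  −(0.41)·ln(0.41) = 0.3656
  −(0.25)·ln(0.25) = 0.3466
Sum: 0.2021 + 0.3502 + 0.3656 + 0.3466 = 1.264 nats.

1.264 nats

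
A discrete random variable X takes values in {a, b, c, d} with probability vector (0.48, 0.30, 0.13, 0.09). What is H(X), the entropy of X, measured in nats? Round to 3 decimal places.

H(X) = −Σ p·ln p.
  −(0.48)·ln(0.48) = 0.3523
  −(0.30)·ln(0.30) = 0.3612
  −(0.13)·ln(0.13) = 0.2652
  −(0.09)·ln(0.09) = 0.2167
Sum: 0.3523 + 0.3612 + 0.2652 + 0.2167 = 1.195 nats.

1.195 nats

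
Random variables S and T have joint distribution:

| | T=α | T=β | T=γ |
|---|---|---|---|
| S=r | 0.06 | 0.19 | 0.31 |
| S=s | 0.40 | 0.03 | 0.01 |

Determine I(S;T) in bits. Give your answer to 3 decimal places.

Marginals: p(S) = (0.5600, 0.4400), p(T) = (0.4600, 0.2200, 0.3200).
I(S;T) = H(S) + H(T) − H(S,T).
H(S) = 0.9896, H(T) = 1.5219, H(S,T) = 1.9695.
I(S;T) = 0.9896 + 1.5219 − 1.9695 = 0.542 bits.

0.542 bits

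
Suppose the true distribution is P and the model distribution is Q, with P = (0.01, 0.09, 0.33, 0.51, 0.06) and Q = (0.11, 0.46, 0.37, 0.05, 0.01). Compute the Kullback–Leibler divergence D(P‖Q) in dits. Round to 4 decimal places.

0.4705 dits

D(P‖Q) = Σ p·log₁₀(p/q).
  0.01·log₁₀(0.01/0.11) = -0.01041
  0.09·log₁₀(0.09/0.46) = -0.06377
  0.33·log₁₀(0.33/0.37) = -0.01640
  0.51·log₁₀(0.51/0.05) = 0.51439
  0.06·log₁₀(0.06/0.01) = 0.04669
D(P‖Q) = 0.4705 dits.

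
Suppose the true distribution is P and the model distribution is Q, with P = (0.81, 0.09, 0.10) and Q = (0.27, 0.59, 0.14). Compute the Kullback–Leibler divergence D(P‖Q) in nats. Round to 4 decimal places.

0.6870 nats

D(P‖Q) = Σ p·ln(p/q).
  0.81·ln(0.81/0.27) = 0.88988
  0.09·ln(0.09/0.59) = -0.16923
  0.10·ln(0.10/0.14) = -0.03365
D(P‖Q) = 0.6870 nats.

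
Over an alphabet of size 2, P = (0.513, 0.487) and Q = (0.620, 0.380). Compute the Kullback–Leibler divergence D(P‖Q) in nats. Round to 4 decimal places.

0.0236 nats

D(P‖Q) = Σ p·ln(p/q).
  0.513·ln(0.513/0.620) = -0.09718
  0.487·ln(0.487/0.380) = 0.12082
D(P‖Q) = 0.0236 nats.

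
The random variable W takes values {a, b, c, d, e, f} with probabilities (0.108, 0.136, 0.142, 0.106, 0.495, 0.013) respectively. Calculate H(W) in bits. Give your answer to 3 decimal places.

H(W) = −Σ p·log₂ p.
  −(0.108)·log₂(0.108) = 0.3468
  −(0.136)·log₂(0.136) = 0.3915
  −(0.142)·log₂(0.142) = 0.3999
  −(0.106)·log₂(0.106) = 0.3432
  −(0.495)·log₂(0.495) = 0.5022
  −(0.013)·log₂(0.013) = 0.0814
Sum: 0.3468 + 0.3915 + 0.3999 + 0.3432 + 0.5022 + 0.0814 = 2.065 bits.

2.065 bits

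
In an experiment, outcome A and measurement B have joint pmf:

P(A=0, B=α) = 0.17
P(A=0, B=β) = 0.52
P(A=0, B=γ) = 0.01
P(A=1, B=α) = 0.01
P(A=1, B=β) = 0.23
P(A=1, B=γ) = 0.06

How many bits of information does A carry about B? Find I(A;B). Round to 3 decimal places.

Marginals: p(A) = (0.7000, 0.3000), p(B) = (0.1800, 0.7500, 0.0700).
I(A;B) = H(A) + H(B) − H(A,B).
H(A) = 0.8813, H(B) = 1.0251, H(A,B) = 1.7892.
I(A;B) = 0.8813 + 1.0251 − 1.7892 = 0.117 bits.

0.117 bits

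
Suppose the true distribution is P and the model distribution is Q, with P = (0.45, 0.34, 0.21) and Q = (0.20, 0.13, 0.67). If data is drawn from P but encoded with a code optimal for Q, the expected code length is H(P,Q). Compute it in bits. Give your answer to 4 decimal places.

H(P,Q) = −Σ p·log₂ q.
  −0.45·log₂(0.20) = 1.04487
  −0.34·log₂(0.13) = 1.00076
  −0.21·log₂(0.67) = 0.12133
H(P,Q) = 2.1670 bits.

2.1670 bits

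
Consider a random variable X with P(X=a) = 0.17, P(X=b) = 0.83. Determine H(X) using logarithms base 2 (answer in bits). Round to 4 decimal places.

0.6577 bits

H(X) = −Σ p·log₂ p.
  −(0.17)·log₂(0.17) = 0.43459
  −(0.83)·log₂(0.83) = 0.22312
Sum: 0.43459 + 0.22312 = 0.6577 bits.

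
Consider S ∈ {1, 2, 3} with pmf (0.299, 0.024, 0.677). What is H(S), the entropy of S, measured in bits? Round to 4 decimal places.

H(S) = −Σ p·log₂ p.
  −(0.299)·log₂(0.299) = 0.52079
  −(0.024)·log₂(0.024) = 0.12914
  −(0.677)·log₂(0.677) = 0.38100
Sum: 0.52079 + 0.12914 + 0.38100 = 1.0309 bits.

1.0309 bits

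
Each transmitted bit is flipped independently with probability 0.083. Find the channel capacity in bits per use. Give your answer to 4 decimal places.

0.5873 bits

Binary symmetric channel: C = 1 − h₂(ε) where h₂ is the binary entropy function.
h₂(0.083) = −0.083·log₂0.083 − 0.917·log₂0.917 = 0.4127.
C = 1 − 0.4127 = 0.5873 bits per channel use.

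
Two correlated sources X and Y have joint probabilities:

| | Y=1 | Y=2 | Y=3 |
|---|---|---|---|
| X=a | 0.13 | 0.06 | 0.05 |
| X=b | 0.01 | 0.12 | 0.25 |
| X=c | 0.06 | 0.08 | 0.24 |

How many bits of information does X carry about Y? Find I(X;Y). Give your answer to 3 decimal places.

0.200 bits

Marginals: p(X) = (0.2400, 0.3800, 0.3800), p(Y) = (0.2000, 0.2600, 0.5400).
I(X;Y) = H(X) + H(Y) − H(X,Y).
H(X) = 1.5550, H(Y) = 1.4497, H(X,Y) = 2.8050.
I(X;Y) = 1.5550 + 1.4497 − 2.8050 = 0.200 bits.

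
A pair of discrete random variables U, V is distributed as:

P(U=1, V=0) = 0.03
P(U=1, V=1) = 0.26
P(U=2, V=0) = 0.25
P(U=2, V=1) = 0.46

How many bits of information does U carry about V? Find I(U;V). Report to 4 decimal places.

0.0518 bits

Marginals: p(U) = (0.2900, 0.7100), p(V) = (0.2800, 0.7200).
I(U;V) = Σ p(x,y)·log₂[p(x,y)/(p(x)p(y))].
  (1,0): 0.03·log₂(0.3695) = -0.04310
  (1,1): 0.26·log₂(1.2452) = 0.08226
  (2,0): 0.25·log₂(1.2575) = 0.08265
  (2,1): 0.46·log₂(0.8998) = -0.07004
Sum = 0.0518 bits.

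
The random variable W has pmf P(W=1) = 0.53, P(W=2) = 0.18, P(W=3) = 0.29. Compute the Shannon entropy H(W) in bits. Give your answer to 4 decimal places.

1.4487 bits

H(W) = −Σ p·log₂ p.
  −(0.53)·log₂(0.53) = 0.48545
  −(0.18)·log₂(0.18) = 0.44531
  −(0.29)·log₂(0.29) = 0.51790
Sum: 0.48545 + 0.44531 + 0.51790 = 1.4487 bits.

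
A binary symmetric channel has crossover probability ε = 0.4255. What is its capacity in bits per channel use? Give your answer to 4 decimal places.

Binary symmetric channel: C = 1 − h₂(ε) where h₂ is the binary entropy function.
h₂(0.4255) = −0.4255·log₂0.4255 − 0.5745·log₂0.5745 = 0.9839.
C = 1 − 0.9839 = 0.0161 bits per channel use.

0.0161 bits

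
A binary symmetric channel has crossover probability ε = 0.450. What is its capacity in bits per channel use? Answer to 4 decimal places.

Binary symmetric channel: C = 1 − h₂(ε) where h₂ is the binary entropy function.
h₂(0.450) = −0.450·log₂0.450 − 0.550·log₂0.550 = 0.9928.
C = 1 − 0.9928 = 0.0072 bits per channel use.

0.0072 bits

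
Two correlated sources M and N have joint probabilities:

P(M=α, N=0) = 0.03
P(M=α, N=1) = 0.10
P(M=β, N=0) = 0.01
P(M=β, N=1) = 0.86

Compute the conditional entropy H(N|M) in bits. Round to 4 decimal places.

0.1801 bits

Chain rule: H(N|M) = H(M,N) − H(M).
Marginals: p(M) = (0.1300, 0.8700), p(N) = (0.0400, 0.9600).
H(M,N) = 0.7375 bits; H(M) = 0.5574 bits.
H(N|M) = 0.7375 − 0.5574 = 0.1801 bits.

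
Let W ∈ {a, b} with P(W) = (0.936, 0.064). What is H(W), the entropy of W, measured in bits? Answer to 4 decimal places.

H(W) = −Σ p·log₂ p.
  −(0.936)·log₂(0.936) = 0.08931
  −(0.064)·log₂(0.064) = 0.25381
Sum: 0.08931 + 0.25381 = 0.3431 bits.

0.3431 bits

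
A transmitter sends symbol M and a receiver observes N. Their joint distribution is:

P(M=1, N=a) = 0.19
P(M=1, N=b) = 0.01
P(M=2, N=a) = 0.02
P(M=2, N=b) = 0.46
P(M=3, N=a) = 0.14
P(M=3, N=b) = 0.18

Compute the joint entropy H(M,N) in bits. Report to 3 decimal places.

1.992 bits

H(M,N) = −Σ p(x,y)·log₂ p(x,y) over all 6 cells.
  cell (1,a): −0.19·log₂0.19 = 0.4552
  cell (1,b): −0.01·log₂0.01 = 0.0664
  cell (2,a): −0.02·log₂0.02 = 0.1129
  cell (2,b): −0.46·log₂0.46 = 0.5153
  cell (3,a): −0.14·log₂0.14 = 0.3971
  cell (3,b): −0.18·log₂0.18 = 0.4453
Sum = 1.992 bits.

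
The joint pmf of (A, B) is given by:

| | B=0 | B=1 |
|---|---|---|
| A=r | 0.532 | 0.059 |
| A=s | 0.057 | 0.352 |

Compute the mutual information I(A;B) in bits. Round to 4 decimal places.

Marginals: p(A) = (0.5910, 0.4090), p(B) = (0.5890, 0.4110).
I(A;B) = H(A) + H(B) − H(A,B).
H(A) = 0.9760, H(B) = 0.9770, H(A,B) = 1.4911.
I(A;B) = 0.9760 + 0.9770 − 1.4911 = 0.4619 bits.

0.4619 bits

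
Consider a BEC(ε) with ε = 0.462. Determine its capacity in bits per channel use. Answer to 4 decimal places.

0.5380 bits

Binary erasure channel: capacity C = 1 − ε.
C = 1 − 0.462 = 0.5380 bits per channel use.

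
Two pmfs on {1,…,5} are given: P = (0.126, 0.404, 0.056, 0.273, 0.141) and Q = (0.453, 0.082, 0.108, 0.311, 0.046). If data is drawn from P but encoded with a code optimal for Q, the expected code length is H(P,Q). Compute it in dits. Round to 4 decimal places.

0.8633 dits

H(P,Q) = −Σ p·log₁₀ q.
  −0.126·log₁₀(0.453) = 0.04333
  −0.404·log₁₀(0.082) = 0.43882
  −0.056·log₁₀(0.108) = 0.05413
  −0.273·log₁₀(0.311) = 0.13848
  −0.141·log₁₀(0.046) = 0.18855
H(P,Q) = 0.8633 dits.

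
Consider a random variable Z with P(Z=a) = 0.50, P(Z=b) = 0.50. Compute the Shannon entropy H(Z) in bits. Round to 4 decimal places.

H(Z) = −Σ p·log₂ p.
  −(0.50)·log₂(0.50) = 0.50000
  −(0.50)·log₂(0.50) = 0.50000
Sum: 0.50000 + 0.50000 = 1.0000 bits.

1.0000 bits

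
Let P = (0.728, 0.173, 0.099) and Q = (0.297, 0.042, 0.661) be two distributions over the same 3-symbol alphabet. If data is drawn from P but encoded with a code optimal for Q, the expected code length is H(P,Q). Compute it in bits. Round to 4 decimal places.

2.1254 bits

H(P,Q) = −Σ p·log₂ q.
  −0.728·log₂(0.297) = 1.27507
  −0.173·log₂(0.042) = 0.79121
  −0.099·log₂(0.661) = 0.05913
H(P,Q) = 2.1254 bits.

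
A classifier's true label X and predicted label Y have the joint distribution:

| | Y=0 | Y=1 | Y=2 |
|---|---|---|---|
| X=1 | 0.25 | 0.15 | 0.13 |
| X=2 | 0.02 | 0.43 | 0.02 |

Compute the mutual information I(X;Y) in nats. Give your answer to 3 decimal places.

Marginals: p(X) = (0.5300, 0.4700), p(Y) = (0.2700, 0.5800, 0.1500).
I(X;Y) = Σ p(x,y)·ln[p(x,y)/(p(x)p(y))].
  (1,0): 0.25·ln(1.7470) = 0.1395
  (1,1): 0.15·ln(0.4880) = -0.1076
  (1,2): 0.13·ln(1.6352) = 0.0639
  (2,0): 0.02·ln(0.1576) = -0.0370
  (2,1): 0.43·ln(1.5774) = 0.1960
  (2,2): 0.02·ln(0.2837) = -0.0252
Sum = 0.230 nats.

0.230 nats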